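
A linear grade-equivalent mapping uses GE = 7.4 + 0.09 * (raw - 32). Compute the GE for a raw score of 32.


raw - median = 32 - 32 = 0
slope * diff = 0.09 * 0 = 0.0
GE = 7.4 + 0.0
GE = 7.4

7.4


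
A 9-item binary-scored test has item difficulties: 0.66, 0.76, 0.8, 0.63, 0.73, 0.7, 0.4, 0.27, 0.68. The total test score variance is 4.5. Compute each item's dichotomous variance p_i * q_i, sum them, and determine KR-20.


For each item, compute p_i * q_i:
  Item 1: 0.66 * 0.34 = 0.2244
  Item 2: 0.76 * 0.24 = 0.1824
  Item 3: 0.8 * 0.2 = 0.16
  Item 4: 0.63 * 0.37 = 0.2331
  Item 5: 0.73 * 0.27 = 0.1971
  Item 6: 0.7 * 0.3 = 0.21
  Item 7: 0.4 * 0.6 = 0.24
  Item 8: 0.27 * 0.73 = 0.1971
  Item 9: 0.68 * 0.32 = 0.2176
Sum(p_i * q_i) = 0.2244 + 0.1824 + 0.16 + 0.2331 + 0.1971 + 0.21 + 0.24 + 0.1971 + 0.2176 = 1.8617
KR-20 = (k/(k-1)) * (1 - Sum(p_i*q_i) / Var_total)
= (9/8) * (1 - 1.8617/4.5)
= 1.125 * 0.5863
KR-20 = 0.6596

0.6596


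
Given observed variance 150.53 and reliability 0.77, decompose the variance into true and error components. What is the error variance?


var_true = rxx * var_obs = 0.77 * 150.53 = 115.9081
var_error = var_obs - var_true
var_error = 150.53 - 115.9081
var_error = 34.6219

34.6219


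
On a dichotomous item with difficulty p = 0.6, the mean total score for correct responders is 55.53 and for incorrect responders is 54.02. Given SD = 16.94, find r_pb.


q = 1 - p = 0.4
rpb = ((M1 - M0) / SD) * sqrt(p * q)
rpb = ((55.53 - 54.02) / 16.94) * sqrt(0.6 * 0.4)
rpb = 0.0437

0.0437


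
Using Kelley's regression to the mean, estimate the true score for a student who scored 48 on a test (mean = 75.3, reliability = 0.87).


T_est = rxx * X + (1 - rxx) * mean
T_est = 0.87 * 48 + 0.13 * 75.3
T_est = 41.76 + 9.789
T_est = 51.549

51.549


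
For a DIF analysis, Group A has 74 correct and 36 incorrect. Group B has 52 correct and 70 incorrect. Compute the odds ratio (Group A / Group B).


Odds_A = 74/36 = 2.0556
Odds_B = 52/70 = 0.7429
OR = Odds_A / Odds_B = 2.0556 / 0.7429
Exactly, OR = (74 * 70) / (36 * 52) = 5180 / 1872
OR = 2.7671

2.7671


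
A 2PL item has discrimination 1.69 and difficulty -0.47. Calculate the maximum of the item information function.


For 2PL, max info at theta = b = -0.47
I_max = a^2 / 4 = 1.69^2 / 4
= 2.8561 / 4
I_max = 0.714

0.714


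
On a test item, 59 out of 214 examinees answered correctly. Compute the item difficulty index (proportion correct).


Item difficulty p = number correct / total examinees
p = 59 / 214
p = 0.2757

0.2757


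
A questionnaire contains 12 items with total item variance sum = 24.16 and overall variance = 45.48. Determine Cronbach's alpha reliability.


alpha = (k/(k-1)) * (1 - sum(si^2)/s_total^2)
= (12/11) * (1 - 24.16/45.48)
alpha = 0.5114

0.5114


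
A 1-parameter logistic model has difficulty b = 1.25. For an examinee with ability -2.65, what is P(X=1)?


theta - b = -2.65 - 1.25 = -3.9
exp(-(theta - b)) = exp(3.9) = 49.4024
P = 1 / (1 + 49.4024)
P = 0.0198

0.0198


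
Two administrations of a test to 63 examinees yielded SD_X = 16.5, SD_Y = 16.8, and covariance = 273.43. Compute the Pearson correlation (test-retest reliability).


r = cov(X,Y) / (SD_X * SD_Y)
r = 273.43 / (16.5 * 16.8)
r = 273.43 / 277.2
r = 0.9864

0.9864


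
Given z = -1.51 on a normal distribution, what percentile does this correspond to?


CDF(z) = 0.5 * (1 + erf(z/sqrt(2)))
erf(-1.0677) = -0.869
CDF = 0.0655
Percentile rank = 0.0655 * 100 = 6.55

6.55


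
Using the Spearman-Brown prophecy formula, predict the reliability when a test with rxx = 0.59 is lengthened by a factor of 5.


r_new = (n * rxx) / (1 + (n-1) * rxx)
r_new = (5 * 0.59) / (1 + 4 * 0.59)
r_new = 2.95 / 3.36
r_new = 0.878

0.878


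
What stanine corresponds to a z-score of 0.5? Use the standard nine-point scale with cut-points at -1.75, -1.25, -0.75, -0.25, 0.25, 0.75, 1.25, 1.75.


Stanine boundaries: [-1.75, -1.25, -0.75, -0.25, 0.25, 0.75, 1.25, 1.75]
z = 0.5
Check each boundary:
  z >= -1.75 -> could be stanine 2
  z >= -1.25 -> could be stanine 3
  z >= -0.75 -> could be stanine 4
  z >= -0.25 -> could be stanine 5
  z >= 0.25 -> could be stanine 6
  z < 0.75
  z < 1.25
  z < 1.75
Highest qualifying boundary gives stanine = 6

6


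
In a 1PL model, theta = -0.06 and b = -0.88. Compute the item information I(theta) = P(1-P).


P = 1/(1+exp(-(-0.06--0.88))) = 0.6942
I = P*(1-P) = 0.6942 * 0.3058
I = 0.2123

0.2123


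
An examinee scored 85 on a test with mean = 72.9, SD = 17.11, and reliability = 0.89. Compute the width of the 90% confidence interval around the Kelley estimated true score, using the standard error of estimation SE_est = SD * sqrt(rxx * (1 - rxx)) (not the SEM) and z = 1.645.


True score estimate = 0.89*85 + 0.11*72.9 = 83.669
SE_est = SD * sqrt(rxx * (1 - rxx)) = 17.11 * sqrt(0.89 * 0.11) = 17.11 * sqrt(0.0979) = 5.353544
CI = T_est +/- z * SE_est, so width = 2 * z * SE_est = 2 * 1.645 * 5.353544
Width = 17.6132

17.6132


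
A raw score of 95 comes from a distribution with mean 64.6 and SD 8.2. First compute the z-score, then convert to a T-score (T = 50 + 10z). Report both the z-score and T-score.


z = (X - mean) / SD = (95 - 64.6) / 8.2
z = 30.4 / 8.2
z = 3.7073
T-score = T = 50 + 10z
Carry z at full precision (z = 30.4 / 8.2) into the conversion:
T-score = 50 + 10 * (30.4 / 8.2) = 50 + 304 / 8.2
T-score = 50 + 37.0732
T-score = 87.0732

87.0732


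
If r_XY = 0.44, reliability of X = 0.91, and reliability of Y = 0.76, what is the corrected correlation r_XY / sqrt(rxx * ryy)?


r_corrected = rxy / sqrt(rxx * ryy)
= 0.44 / sqrt(0.91 * 0.76)
= 0.44 / sqrt(0.6916)
= 0.44 / 0.831625
r_corrected = 0.5291

0.5291


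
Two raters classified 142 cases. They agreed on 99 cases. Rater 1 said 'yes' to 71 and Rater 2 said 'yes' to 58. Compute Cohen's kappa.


P_o = 99/142 = 0.697183
P_e = (71*58 + 71*84) / 20164 = 0.5
kappa = (P_o - P_e) / (1 - P_e)
kappa = (0.697183 - 0.5) / (1 - 0.5)
kappa = 0.3944

0.3944


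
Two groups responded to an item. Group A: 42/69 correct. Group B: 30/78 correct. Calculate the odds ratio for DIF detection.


Odds_A = 42/27 = 1.5556
Odds_B = 30/48 = 0.625
OR = Odds_A / Odds_B = 1.5556 / 0.625
Exactly, OR = (42 * 48) / (27 * 30) = 2016 / 810
OR = 2.4889

2.4889


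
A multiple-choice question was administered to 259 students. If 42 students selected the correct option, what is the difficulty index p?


Item difficulty p = number correct / total examinees
p = 42 / 259
p = 0.1622

0.1622


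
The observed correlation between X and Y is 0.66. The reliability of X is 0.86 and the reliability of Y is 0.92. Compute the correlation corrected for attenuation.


r_corrected = rxy / sqrt(rxx * ryy)
= 0.66 / sqrt(0.86 * 0.92)
= 0.66 / sqrt(0.7912)
= 0.66 / 0.889494
r_corrected = 0.742

0.742


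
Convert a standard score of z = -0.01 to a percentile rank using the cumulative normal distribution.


CDF(z) = 0.5 * (1 + erf(z/sqrt(2)))
erf(-0.0071) = -0.008
CDF = 0.496
Percentile rank = 0.496 * 100 = 49.6

49.6


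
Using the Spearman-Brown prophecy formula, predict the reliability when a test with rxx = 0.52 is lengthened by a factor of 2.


r_new = (n * rxx) / (1 + (n-1) * rxx)
r_new = (2 * 0.52) / (1 + 1 * 0.52)
r_new = 1.04 / 1.52
r_new = 0.6842

0.6842


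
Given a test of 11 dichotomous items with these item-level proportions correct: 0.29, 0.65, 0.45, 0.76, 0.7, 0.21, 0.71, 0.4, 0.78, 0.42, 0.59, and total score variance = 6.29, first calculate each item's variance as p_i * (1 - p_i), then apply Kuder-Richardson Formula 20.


For each item, compute p_i * q_i:
  Item 1: 0.29 * 0.71 = 0.2059
  Item 2: 0.65 * 0.35 = 0.2275
  Item 3: 0.45 * 0.55 = 0.2475
  Item 4: 0.76 * 0.24 = 0.1824
  Item 5: 0.7 * 0.3 = 0.21
  Item 6: 0.21 * 0.79 = 0.1659
  Item 7: 0.71 * 0.29 = 0.2059
  Item 8: 0.4 * 0.6 = 0.24
  Item 9: 0.78 * 0.22 = 0.1716
  Item 10: 0.42 * 0.58 = 0.2436
  Item 11: 0.59 * 0.41 = 0.2419
Sum(p_i * q_i) = 0.2059 + 0.2275 + 0.2475 + 0.1824 + 0.21 + 0.1659 + 0.2059 + 0.24 + 0.1716 + 0.2436 + 0.2419 = 2.3422
KR-20 = (k/(k-1)) * (1 - Sum(p_i*q_i) / Var_total)
= (11/10) * (1 - 2.3422/6.29)
= 1.1 * 0.6276
KR-20 = 0.6904

0.6904


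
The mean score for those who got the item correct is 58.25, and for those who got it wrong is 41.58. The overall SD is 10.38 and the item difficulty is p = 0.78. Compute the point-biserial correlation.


q = 1 - p = 0.22
rpb = ((M1 - M0) / SD) * sqrt(p * q)
rpb = ((58.25 - 41.58) / 10.38) * sqrt(0.78 * 0.22)
rpb = 0.6653

0.6653


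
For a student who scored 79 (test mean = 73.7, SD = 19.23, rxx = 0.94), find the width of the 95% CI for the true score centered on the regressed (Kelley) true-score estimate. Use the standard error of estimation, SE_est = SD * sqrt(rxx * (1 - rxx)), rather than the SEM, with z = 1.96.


True score estimate = 0.94*79 + 0.06*73.7 = 78.682
SE_est = SD * sqrt(rxx * (1 - rxx)) = 19.23 * sqrt(0.94 * 0.06) = 19.23 * sqrt(0.0564) = 4.566872
CI = T_est +/- z * SE_est, so width = 2 * z * SE_est = 2 * 1.96 * 4.566872
Width = 17.9021

17.9021


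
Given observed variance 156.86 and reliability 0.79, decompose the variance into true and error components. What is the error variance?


var_true = rxx * var_obs = 0.79 * 156.86 = 123.9194
var_error = var_obs - var_true
var_error = 156.86 - 123.9194
var_error = 32.9406

32.9406


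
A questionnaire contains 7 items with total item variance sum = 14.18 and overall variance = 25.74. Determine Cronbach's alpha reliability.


alpha = (k/(k-1)) * (1 - sum(si^2)/s_total^2)
= (7/6) * (1 - 14.18/25.74)
alpha = 0.524

0.524


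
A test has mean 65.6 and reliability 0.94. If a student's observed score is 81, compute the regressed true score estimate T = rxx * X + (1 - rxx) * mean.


T_est = rxx * X + (1 - rxx) * mean
T_est = 0.94 * 81 + 0.06 * 65.6
T_est = 76.14 + 3.936
T_est = 80.076

80.076


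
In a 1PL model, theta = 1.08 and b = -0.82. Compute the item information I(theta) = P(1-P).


P = 1/(1+exp(-(1.08--0.82))) = 0.8699
I = P*(1-P) = 0.8699 * 0.1301
I = 0.1132

0.1132


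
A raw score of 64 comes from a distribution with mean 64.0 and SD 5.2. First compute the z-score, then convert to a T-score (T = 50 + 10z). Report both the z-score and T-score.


z = (X - mean) / SD = (64 - 64.0) / 5.2
z = 0.0 / 5.2
z = 0.0
T-score = T = 50 + 10z
Carry z at full precision (z = 0.0 / 5.2) into the conversion:
T-score = 50 + 10 * (0.0 / 5.2) = 50 + 0 / 5.2
T-score = 50 + 0.0
T-score = 50.0

50.0


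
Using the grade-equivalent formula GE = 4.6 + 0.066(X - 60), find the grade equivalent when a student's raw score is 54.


raw - median = 54 - 60 = -6
slope * diff = 0.066 * -6 = -0.396
GE = 4.6 + -0.396
GE = 4.204

4.204


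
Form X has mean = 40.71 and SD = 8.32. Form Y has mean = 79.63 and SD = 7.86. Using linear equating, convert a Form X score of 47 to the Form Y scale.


slope = SD_Y / SD_X = 7.86 / 8.32 ~ 0.9447
intercept = mean_Y - slope * mean_X = 79.63 - (7.86 / 8.32) * 40.71 ~ 41.1708
Y = slope * X + intercept. To avoid rounding drift from the rounded slope/intercept, evaluate the equivalent form Y = mean_Y + SD_Y * (X - mean_X) / SD_X at full precision:
Y = 79.63 + 7.86 * (47 - 40.71) / 8.32
Y = 79.63 + 7.86 * 6.29 / 8.32
Y = 79.63 + 49.4394 / 8.32
Y = 79.63 + 5.9422
Y = 85.5722

85.5722


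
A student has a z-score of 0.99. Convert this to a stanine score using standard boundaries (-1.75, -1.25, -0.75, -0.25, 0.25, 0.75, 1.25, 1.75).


Stanine boundaries: [-1.75, -1.25, -0.75, -0.25, 0.25, 0.75, 1.25, 1.75]
z = 0.99
Check each boundary:
  z >= -1.75 -> could be stanine 2
  z >= -1.25 -> could be stanine 3
  z >= -0.75 -> could be stanine 4
  z >= -0.25 -> could be stanine 5
  z >= 0.25 -> could be stanine 6
  z >= 0.75 -> could be stanine 7
  z < 1.25
  z < 1.75
Highest qualifying boundary gives stanine = 7

7


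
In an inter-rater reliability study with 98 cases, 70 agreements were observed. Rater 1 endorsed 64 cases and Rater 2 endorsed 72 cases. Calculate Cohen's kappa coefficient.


P_o = 70/98 = 0.714286
P_e = (64*72 + 34*26) / 9604 = 0.571845
kappa = (P_o - P_e) / (1 - P_e)
kappa = (0.714286 - 0.571845) / (1 - 0.571845)
kappa = 0.3327

0.3327


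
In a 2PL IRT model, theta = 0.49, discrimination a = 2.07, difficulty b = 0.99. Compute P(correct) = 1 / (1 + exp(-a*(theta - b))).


a*(theta - b) = 2.07 * (0.49 - 0.99) = -1.035
exp(--1.035) = 2.8151
P = 1 / (1 + 2.8151)
P = 0.2621

0.2621


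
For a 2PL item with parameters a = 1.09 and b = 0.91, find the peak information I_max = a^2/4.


For 2PL, max info at theta = b = 0.91
I_max = a^2 / 4 = 1.09^2 / 4
= 1.1881 / 4
I_max = 0.297

0.297


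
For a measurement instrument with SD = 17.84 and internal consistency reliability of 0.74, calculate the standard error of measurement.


SEM = SD * sqrt(1 - rxx)
SEM = 17.84 * sqrt(1 - 0.74)
SEM = 17.84 * sqrt(0.26) = 17.84 * 0.509902
SEM = 9.0967

9.0967


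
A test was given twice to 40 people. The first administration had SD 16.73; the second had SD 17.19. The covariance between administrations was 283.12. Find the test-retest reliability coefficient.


r = cov(X,Y) / (SD_X * SD_Y)
r = 283.12 / (16.73 * 17.19)
r = 283.12 / 287.5887
r = 0.9845

0.9845


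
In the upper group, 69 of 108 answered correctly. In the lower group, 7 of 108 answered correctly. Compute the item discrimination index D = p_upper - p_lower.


p_upper = 69/108 = 0.6389
p_lower = 7/108 = 0.0648
D = 0.6389 - 0.0648 = 0.5741

0.5741


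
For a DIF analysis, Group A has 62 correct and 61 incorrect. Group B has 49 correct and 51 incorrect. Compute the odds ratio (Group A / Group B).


Odds_A = 62/61 = 1.0164
Odds_B = 49/51 = 0.9608
OR = Odds_A / Odds_B = 1.0164 / 0.9608
Exactly, OR = (62 * 51) / (61 * 49) = 3162 / 2989
OR = 1.0579

1.0579


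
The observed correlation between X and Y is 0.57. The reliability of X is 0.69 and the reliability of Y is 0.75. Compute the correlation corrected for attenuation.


r_corrected = rxy / sqrt(rxx * ryy)
= 0.57 / sqrt(0.69 * 0.75)
= 0.57 / sqrt(0.5175)
= 0.57 / 0.719375
r_corrected = 0.7924

0.7924


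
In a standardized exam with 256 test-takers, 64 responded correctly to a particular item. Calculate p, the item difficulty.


Item difficulty p = number correct / total examinees
p = 64 / 256
p = 0.25

0.25


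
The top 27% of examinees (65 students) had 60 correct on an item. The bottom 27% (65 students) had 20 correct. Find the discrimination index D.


p_upper = 60/65 = 0.9231
p_lower = 20/65 = 0.3077
D = 0.9231 - 0.3077 = 0.6154

0.6154


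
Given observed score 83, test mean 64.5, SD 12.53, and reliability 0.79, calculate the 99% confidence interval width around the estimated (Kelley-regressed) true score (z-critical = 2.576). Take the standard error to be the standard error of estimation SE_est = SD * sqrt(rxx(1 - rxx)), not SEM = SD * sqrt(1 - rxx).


True score estimate = 0.79*83 + 0.21*64.5 = 79.115
SE_est = SD * sqrt(rxx * (1 - rxx)) = 12.53 * sqrt(0.79 * 0.21) = 12.53 * sqrt(0.1659) = 5.103572
CI = T_est +/- z * SE_est, so width = 2 * z * SE_est = 2 * 2.576 * 5.103572
Width = 26.2936

26.2936


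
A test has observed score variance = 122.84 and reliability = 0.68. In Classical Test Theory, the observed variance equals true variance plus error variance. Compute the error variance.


var_true = rxx * var_obs = 0.68 * 122.84 = 83.5312
var_error = var_obs - var_true
var_error = 122.84 - 83.5312
var_error = 39.3088

39.3088


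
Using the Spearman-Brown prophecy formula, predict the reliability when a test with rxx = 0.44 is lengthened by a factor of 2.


r_new = (n * rxx) / (1 + (n-1) * rxx)
r_new = (2 * 0.44) / (1 + 1 * 0.44)
r_new = 0.88 / 1.44
r_new = 0.6111

0.6111


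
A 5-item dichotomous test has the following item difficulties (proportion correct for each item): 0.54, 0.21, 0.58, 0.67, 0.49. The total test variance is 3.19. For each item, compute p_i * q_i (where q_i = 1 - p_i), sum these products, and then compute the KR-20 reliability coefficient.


For each item, compute p_i * q_i:
  Item 1: 0.54 * 0.46 = 0.2484
  Item 2: 0.21 * 0.79 = 0.1659
  Item 3: 0.58 * 0.42 = 0.2436
  Item 4: 0.67 * 0.33 = 0.2211
  Item 5: 0.49 * 0.51 = 0.2499
Sum(p_i * q_i) = 0.2484 + 0.1659 + 0.2436 + 0.2211 + 0.2499 = 1.1289
KR-20 = (k/(k-1)) * (1 - Sum(p_i*q_i) / Var_total)
= (5/4) * (1 - 1.1289/3.19)
= 1.25 * 0.6461
KR-20 = 0.8076

0.8076


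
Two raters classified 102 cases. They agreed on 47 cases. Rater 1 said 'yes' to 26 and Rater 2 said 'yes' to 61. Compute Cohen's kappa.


P_o = 47/102 = 0.460784
P_e = (26*61 + 76*41) / 10404 = 0.451942
kappa = (P_o - P_e) / (1 - P_e)
kappa = (0.460784 - 0.451942) / (1 - 0.451942)
kappa = 0.0161

0.0161


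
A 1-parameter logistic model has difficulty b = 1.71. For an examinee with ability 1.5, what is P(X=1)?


theta - b = 1.5 - 1.71 = -0.21
exp(-(theta - b)) = exp(0.21) = 1.2337
P = 1 / (1 + 1.2337)
P = 0.4477

0.4477


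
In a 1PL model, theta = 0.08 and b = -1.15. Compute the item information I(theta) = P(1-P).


P = 1/(1+exp(-(0.08--1.15))) = 0.7738
I = P*(1-P) = 0.7738 * 0.2262
I = 0.175

0.175


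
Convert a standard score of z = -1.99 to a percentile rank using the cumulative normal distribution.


CDF(z) = 0.5 * (1 + erf(z/sqrt(2)))
erf(-1.4071) = -0.9534
CDF = 0.0233
Percentile rank = 0.0233 * 100 = 2.33

2.33


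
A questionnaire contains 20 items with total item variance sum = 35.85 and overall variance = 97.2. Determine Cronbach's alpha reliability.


alpha = (k/(k-1)) * (1 - sum(si^2)/s_total^2)
= (20/19) * (1 - 35.85/97.2)
alpha = 0.6644

0.6644


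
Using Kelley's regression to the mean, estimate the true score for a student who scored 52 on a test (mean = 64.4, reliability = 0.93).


T_est = rxx * X + (1 - rxx) * mean
T_est = 0.93 * 52 + 0.07 * 64.4
T_est = 48.36 + 4.508
T_est = 52.868

52.868


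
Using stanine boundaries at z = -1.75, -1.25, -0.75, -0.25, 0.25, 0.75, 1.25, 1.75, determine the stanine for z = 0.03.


Stanine boundaries: [-1.75, -1.25, -0.75, -0.25, 0.25, 0.75, 1.25, 1.75]
z = 0.03
Check each boundary:
  z >= -1.75 -> could be stanine 2
  z >= -1.25 -> could be stanine 3
  z >= -0.75 -> could be stanine 4
  z >= -0.25 -> could be stanine 5
  z < 0.25
  z < 0.75
  z < 1.25
  z < 1.75
Highest qualifying boundary gives stanine = 5

5


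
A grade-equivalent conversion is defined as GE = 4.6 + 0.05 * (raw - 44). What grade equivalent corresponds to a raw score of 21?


raw - median = 21 - 44 = -23
slope * diff = 0.05 * -23 = -1.15
GE = 4.6 + -1.15
GE = 3.45

3.45


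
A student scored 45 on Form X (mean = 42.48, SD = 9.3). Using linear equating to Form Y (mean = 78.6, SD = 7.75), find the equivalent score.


slope = SD_Y / SD_X = 7.75 / 9.3 ~ 0.8333
intercept = mean_Y - slope * mean_X = 78.6 - (7.75 / 9.3) * 42.48 ~ 43.2
Y = slope * X + intercept. To avoid rounding drift from the rounded slope/intercept, evaluate the equivalent form Y = mean_Y + SD_Y * (X - mean_X) / SD_X at full precision:
Y = 78.6 + 7.75 * (45 - 42.48) / 9.3
Y = 78.6 + 7.75 * 2.52 / 9.3
Y = 78.6 + 19.53 / 9.3
Y = 78.6 + 2.1
Y = 80.7

80.7


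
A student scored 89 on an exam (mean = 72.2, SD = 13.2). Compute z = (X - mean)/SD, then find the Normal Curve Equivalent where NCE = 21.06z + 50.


z = (X - mean) / SD = (89 - 72.2) / 13.2
z = 16.8 / 13.2
z = 1.2727
NCE = NCE = 21.06z + 50
Carry z at full precision (z = 16.8 / 13.2) into the conversion:
NCE = 21.06 * (16.8 / 13.2) + 50 = 353.808 / 13.2 + 50
NCE = 26.8036 + 50
NCE = 76.8036

76.8036


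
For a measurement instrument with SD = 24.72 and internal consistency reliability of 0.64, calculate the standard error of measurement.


SEM = SD * sqrt(1 - rxx)
SEM = 24.72 * sqrt(1 - 0.64)
SEM = 24.72 * sqrt(0.36) = 24.72 * 0.6
SEM = 14.832

14.832


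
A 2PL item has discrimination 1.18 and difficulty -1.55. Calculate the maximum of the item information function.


For 2PL, max info at theta = b = -1.55
I_max = a^2 / 4 = 1.18^2 / 4
= 1.3924 / 4
I_max = 0.3481

0.3481


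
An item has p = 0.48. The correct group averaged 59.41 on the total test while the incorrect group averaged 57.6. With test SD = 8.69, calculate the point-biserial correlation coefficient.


q = 1 - p = 0.52
rpb = ((M1 - M0) / SD) * sqrt(p * q)
rpb = ((59.41 - 57.6) / 8.69) * sqrt(0.48 * 0.52)
rpb = 0.1041

0.1041


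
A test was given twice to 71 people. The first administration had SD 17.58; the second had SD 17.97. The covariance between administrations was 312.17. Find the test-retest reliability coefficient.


r = cov(X,Y) / (SD_X * SD_Y)
r = 312.17 / (17.58 * 17.97)
r = 312.17 / 315.9126
r = 0.9882

0.9882


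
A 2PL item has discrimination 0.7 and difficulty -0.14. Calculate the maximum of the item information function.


For 2PL, max info at theta = b = -0.14
I_max = a^2 / 4 = 0.7^2 / 4
= 0.49 / 4
I_max = 0.1225

0.1225


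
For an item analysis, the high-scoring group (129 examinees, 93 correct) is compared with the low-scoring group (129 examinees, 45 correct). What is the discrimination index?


p_upper = 93/129 = 0.7209
p_lower = 45/129 = 0.3488
D = 0.7209 - 0.3488 = 0.3721

0.3721


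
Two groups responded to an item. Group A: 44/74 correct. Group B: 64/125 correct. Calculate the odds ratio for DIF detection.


Odds_A = 44/30 = 1.4667
Odds_B = 64/61 = 1.0492
OR = Odds_A / Odds_B = 1.4667 / 1.0492
Exactly, OR = (44 * 61) / (30 * 64) = 2684 / 1920
OR = 1.3979

1.3979


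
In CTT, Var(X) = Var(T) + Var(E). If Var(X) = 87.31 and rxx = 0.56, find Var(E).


var_true = rxx * var_obs = 0.56 * 87.31 = 48.8936
var_error = var_obs - var_true
var_error = 87.31 - 48.8936
var_error = 38.4164

38.4164


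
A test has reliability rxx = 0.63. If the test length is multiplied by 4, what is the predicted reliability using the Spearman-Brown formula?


r_new = (n * rxx) / (1 + (n-1) * rxx)
r_new = (4 * 0.63) / (1 + 3 * 0.63)
r_new = 2.52 / 2.89
r_new = 0.872

0.872


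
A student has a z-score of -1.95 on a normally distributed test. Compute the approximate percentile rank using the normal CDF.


CDF(z) = 0.5 * (1 + erf(z/sqrt(2)))
erf(-1.3789) = -0.9488
CDF = 0.0256
Percentile rank = 0.0256 * 100 = 2.56

2.56


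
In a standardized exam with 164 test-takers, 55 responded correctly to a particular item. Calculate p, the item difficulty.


Item difficulty p = number correct / total examinees
p = 55 / 164
p = 0.3354

0.3354


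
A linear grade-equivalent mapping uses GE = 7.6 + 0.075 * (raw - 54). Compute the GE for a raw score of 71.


raw - median = 71 - 54 = 17
slope * diff = 0.075 * 17 = 1.275
GE = 7.6 + 1.275
GE = 8.875

8.875


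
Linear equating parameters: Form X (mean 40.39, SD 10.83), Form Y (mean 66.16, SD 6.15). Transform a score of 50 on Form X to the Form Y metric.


slope = SD_Y / SD_X = 6.15 / 10.83 ~ 0.5679
intercept = mean_Y - slope * mean_X = 66.16 - (6.15 / 10.83) * 40.39 ~ 43.2239
Y = slope * X + intercept. To avoid rounding drift from the rounded slope/intercept, evaluate the equivalent form Y = mean_Y + SD_Y * (X - mean_X) / SD_X at full precision:
Y = 66.16 + 6.15 * (50 - 40.39) / 10.83
Y = 66.16 + 6.15 * 9.61 / 10.83
Y = 66.16 + 59.1015 / 10.83
Y = 66.16 + 5.4572
Y = 71.6172

71.6172


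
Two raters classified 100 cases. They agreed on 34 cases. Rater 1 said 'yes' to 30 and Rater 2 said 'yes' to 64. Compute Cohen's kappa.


P_o = 34/100 = 0.34
P_e = (30*64 + 70*36) / 10000 = 0.444
kappa = (P_o - P_e) / (1 - P_e)
kappa = (0.34 - 0.444) / (1 - 0.444)
kappa = -0.1871

-0.1871


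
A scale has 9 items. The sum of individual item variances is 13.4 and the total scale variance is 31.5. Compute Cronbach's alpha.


alpha = (k/(k-1)) * (1 - sum(si^2)/s_total^2)
= (9/8) * (1 - 13.4/31.5)
alpha = 0.6464

0.6464


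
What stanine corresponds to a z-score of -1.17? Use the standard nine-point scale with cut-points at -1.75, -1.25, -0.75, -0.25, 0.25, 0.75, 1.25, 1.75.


Stanine boundaries: [-1.75, -1.25, -0.75, -0.25, 0.25, 0.75, 1.25, 1.75]
z = -1.17
Check each boundary:
  z >= -1.75 -> could be stanine 2
  z >= -1.25 -> could be stanine 3
  z < -0.75
  z < -0.25
  z < 0.25
  z < 0.75
  z < 1.25
  z < 1.75
Highest qualifying boundary gives stanine = 3

3


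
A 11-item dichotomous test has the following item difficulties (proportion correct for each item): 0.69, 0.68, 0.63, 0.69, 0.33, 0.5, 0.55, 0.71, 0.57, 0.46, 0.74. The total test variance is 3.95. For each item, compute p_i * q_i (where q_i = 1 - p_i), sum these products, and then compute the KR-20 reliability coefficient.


For each item, compute p_i * q_i:
  Item 1: 0.69 * 0.31 = 0.2139
  Item 2: 0.68 * 0.32 = 0.2176
  Item 3: 0.63 * 0.37 = 0.2331
  Item 4: 0.69 * 0.31 = 0.2139
  Item 5: 0.33 * 0.67 = 0.2211
  Item 6: 0.5 * 0.5 = 0.25
  Item 7: 0.55 * 0.45 = 0.2475
  Item 8: 0.71 * 0.29 = 0.2059
  Item 9: 0.57 * 0.43 = 0.2451
  Item 10: 0.46 * 0.54 = 0.2484
  Item 11: 0.74 * 0.26 = 0.1924
Sum(p_i * q_i) = 0.2139 + 0.2176 + 0.2331 + 0.2139 + 0.2211 + 0.25 + 0.2475 + 0.2059 + 0.2451 + 0.2484 + 0.1924 = 2.4889
KR-20 = (k/(k-1)) * (1 - Sum(p_i*q_i) / Var_total)
= (11/10) * (1 - 2.4889/3.95)
= 1.1 * 0.3699
KR-20 = 0.4069

0.4069


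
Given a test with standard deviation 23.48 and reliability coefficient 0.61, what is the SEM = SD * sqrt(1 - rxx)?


SEM = SD * sqrt(1 - rxx)
SEM = 23.48 * sqrt(1 - 0.61)
SEM = 23.48 * sqrt(0.39) = 23.48 * 0.6245
SEM = 14.6633

14.6633


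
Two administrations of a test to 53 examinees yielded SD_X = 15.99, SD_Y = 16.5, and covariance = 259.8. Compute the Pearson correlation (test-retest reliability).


r = cov(X,Y) / (SD_X * SD_Y)
r = 259.8 / (15.99 * 16.5)
r = 259.8 / 263.835
r = 0.9847

0.9847


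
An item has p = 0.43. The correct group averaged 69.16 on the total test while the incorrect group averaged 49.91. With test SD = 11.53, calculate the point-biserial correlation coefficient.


q = 1 - p = 0.57
rpb = ((M1 - M0) / SD) * sqrt(p * q)
rpb = ((69.16 - 49.91) / 11.53) * sqrt(0.43 * 0.57)
rpb = 0.8266

0.8266


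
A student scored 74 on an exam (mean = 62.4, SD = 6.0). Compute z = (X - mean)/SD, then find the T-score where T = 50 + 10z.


z = (X - mean) / SD = (74 - 62.4) / 6.0
z = 11.6 / 6.0
z = 1.9333
T-score = T = 50 + 10z
Carry z at full precision (z = 11.6 / 6.0) into the conversion:
T-score = 50 + 10 * (11.6 / 6.0) = 50 + 116 / 6.0
T-score = 50 + 19.3333
T-score = 69.3333

69.3333


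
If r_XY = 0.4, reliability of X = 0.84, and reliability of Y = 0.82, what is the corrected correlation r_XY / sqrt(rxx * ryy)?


r_corrected = rxy / sqrt(rxx * ryy)
= 0.4 / sqrt(0.84 * 0.82)
= 0.4 / sqrt(0.6888)
= 0.4 / 0.82994
r_corrected = 0.482

0.482


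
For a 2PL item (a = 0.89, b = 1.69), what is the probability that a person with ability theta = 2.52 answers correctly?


a*(theta - b) = 0.89 * (2.52 - 1.69) = 0.7387
exp(-0.7387) = 0.4777
P = 1 / (1 + 0.4777)
P = 0.6767

0.6767


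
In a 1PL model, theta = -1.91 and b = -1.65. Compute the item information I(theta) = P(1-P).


P = 1/(1+exp(-(-1.91--1.65))) = 0.4354
I = P*(1-P) = 0.4354 * 0.5646
I = 0.2458

0.2458


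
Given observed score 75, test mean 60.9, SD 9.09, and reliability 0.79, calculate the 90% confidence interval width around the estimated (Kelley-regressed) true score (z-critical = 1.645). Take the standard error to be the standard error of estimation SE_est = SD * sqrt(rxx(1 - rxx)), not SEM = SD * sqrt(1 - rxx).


True score estimate = 0.79*75 + 0.21*60.9 = 72.039
SE_est = SD * sqrt(rxx * (1 - rxx)) = 9.09 * sqrt(0.79 * 0.21) = 9.09 * sqrt(0.1659) = 3.702432
CI = T_est +/- z * SE_est, so width = 2 * z * SE_est = 2 * 1.645 * 3.702432
Width = 12.181

12.181


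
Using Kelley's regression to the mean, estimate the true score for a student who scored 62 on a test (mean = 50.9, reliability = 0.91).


T_est = rxx * X + (1 - rxx) * mean
T_est = 0.91 * 62 + 0.09 * 50.9
T_est = 56.42 + 4.581
T_est = 61.001

61.001


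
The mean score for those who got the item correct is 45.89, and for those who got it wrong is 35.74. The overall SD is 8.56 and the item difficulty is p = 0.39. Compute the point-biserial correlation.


q = 1 - p = 0.61
rpb = ((M1 - M0) / SD) * sqrt(p * q)
rpb = ((45.89 - 35.74) / 8.56) * sqrt(0.39 * 0.61)
rpb = 0.5783

0.5783


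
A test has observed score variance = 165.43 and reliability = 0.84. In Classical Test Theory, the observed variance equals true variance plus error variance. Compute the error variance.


var_true = rxx * var_obs = 0.84 * 165.43 = 138.9612
var_error = var_obs - var_true
var_error = 165.43 - 138.9612
var_error = 26.4688

26.4688


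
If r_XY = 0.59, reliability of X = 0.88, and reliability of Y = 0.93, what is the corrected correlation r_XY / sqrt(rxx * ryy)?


r_corrected = rxy / sqrt(rxx * ryy)
= 0.59 / sqrt(0.88 * 0.93)
= 0.59 / sqrt(0.8184)
= 0.59 / 0.904655
r_corrected = 0.6522

0.6522


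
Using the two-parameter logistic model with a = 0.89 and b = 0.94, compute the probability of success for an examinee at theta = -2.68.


a*(theta - b) = 0.89 * (-2.68 - 0.94) = -3.2218
exp(--3.2218) = 25.0732
P = 1 / (1 + 25.0732)
P = 0.0384

0.0384


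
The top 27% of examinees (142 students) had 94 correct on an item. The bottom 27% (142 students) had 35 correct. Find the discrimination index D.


p_upper = 94/142 = 0.662
p_lower = 35/142 = 0.2465
D = 0.662 - 0.2465 = 0.4155

0.4155


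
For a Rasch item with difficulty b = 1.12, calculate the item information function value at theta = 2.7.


P = 1/(1+exp(-(2.7-1.12))) = 0.8292
I = P*(1-P) = 0.8292 * 0.1708
I = 0.1416

0.1416


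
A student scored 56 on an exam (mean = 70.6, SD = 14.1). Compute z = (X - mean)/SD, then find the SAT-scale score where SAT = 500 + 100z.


z = (X - mean) / SD = (56 - 70.6) / 14.1
z = -14.6 / 14.1
z = -1.0355
SAT-scale = SAT = 500 + 100z
Carry z at full precision (z = -14.6 / 14.1) into the conversion:
SAT-scale = 500 + 100 * (-14.6 / 14.1) = 500 + -1460 / 14.1
SAT-scale = 500 + -103.5461
SAT-scale = 396.4539

396.4539


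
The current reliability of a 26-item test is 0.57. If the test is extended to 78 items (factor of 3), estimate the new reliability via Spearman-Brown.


r_new = (n * rxx) / (1 + (n-1) * rxx)
r_new = (3 * 0.57) / (1 + 2 * 0.57)
r_new = 1.71 / 2.14
r_new = 0.7991

0.7991


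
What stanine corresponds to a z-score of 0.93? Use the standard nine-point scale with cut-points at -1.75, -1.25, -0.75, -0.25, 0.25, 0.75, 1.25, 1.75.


Stanine boundaries: [-1.75, -1.25, -0.75, -0.25, 0.25, 0.75, 1.25, 1.75]
z = 0.93
Check each boundary:
  z >= -1.75 -> could be stanine 2
  z >= -1.25 -> could be stanine 3
  z >= -0.75 -> could be stanine 4
  z >= -0.25 -> could be stanine 5
  z >= 0.25 -> could be stanine 6
  z >= 0.75 -> could be stanine 7
  z < 1.25
  z < 1.75
Highest qualifying boundary gives stanine = 7

7


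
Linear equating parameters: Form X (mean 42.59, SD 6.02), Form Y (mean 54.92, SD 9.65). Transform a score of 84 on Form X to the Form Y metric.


slope = SD_Y / SD_X = 9.65 / 6.02 ~ 1.603
intercept = mean_Y - slope * mean_X = 54.92 - (9.65 / 6.02) * 42.59 ~ -13.3513
Y = slope * X + intercept. To avoid rounding drift from the rounded slope/intercept, evaluate the equivalent form Y = mean_Y + SD_Y * (X - mean_X) / SD_X at full precision:
Y = 54.92 + 9.65 * (84 - 42.59) / 6.02
Y = 54.92 + 9.65 * 41.41 / 6.02
Y = 54.92 + 399.6065 / 6.02
Y = 54.92 + 66.3798
Y = 121.2998

121.2998


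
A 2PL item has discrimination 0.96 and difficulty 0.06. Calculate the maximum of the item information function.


For 2PL, max info at theta = b = 0.06
I_max = a^2 / 4 = 0.96^2 / 4
= 0.9216 / 4
I_max = 0.2304

0.2304


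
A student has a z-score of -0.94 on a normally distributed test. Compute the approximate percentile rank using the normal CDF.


CDF(z) = 0.5 * (1 + erf(z/sqrt(2)))
erf(-0.6647) = -0.6528
CDF = 0.1736
Percentile rank = 0.1736 * 100 = 17.36

17.36


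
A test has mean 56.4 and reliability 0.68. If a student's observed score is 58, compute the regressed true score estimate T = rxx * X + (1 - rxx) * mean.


T_est = rxx * X + (1 - rxx) * mean
T_est = 0.68 * 58 + 0.32 * 56.4
T_est = 39.44 + 18.048
T_est = 57.488

57.488


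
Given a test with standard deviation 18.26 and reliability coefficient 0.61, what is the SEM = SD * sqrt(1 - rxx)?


SEM = SD * sqrt(1 - rxx)
SEM = 18.26 * sqrt(1 - 0.61)
SEM = 18.26 * sqrt(0.39) = 18.26 * 0.6245
SEM = 11.4034

11.4034


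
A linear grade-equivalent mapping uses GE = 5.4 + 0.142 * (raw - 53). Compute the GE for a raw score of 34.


raw - median = 34 - 53 = -19
slope * diff = 0.142 * -19 = -2.698
GE = 5.4 + -2.698
GE = 2.702

2.702


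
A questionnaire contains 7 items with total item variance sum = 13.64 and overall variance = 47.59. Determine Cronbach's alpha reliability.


alpha = (k/(k-1)) * (1 - sum(si^2)/s_total^2)
= (7/6) * (1 - 13.64/47.59)
alpha = 0.8323

0.8323


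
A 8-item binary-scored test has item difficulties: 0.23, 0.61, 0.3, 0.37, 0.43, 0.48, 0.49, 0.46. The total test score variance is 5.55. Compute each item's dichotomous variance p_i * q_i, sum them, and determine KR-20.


For each item, compute p_i * q_i:
  Item 1: 0.23 * 0.77 = 0.1771
  Item 2: 0.61 * 0.39 = 0.2379
  Item 3: 0.3 * 0.7 = 0.21
  Item 4: 0.37 * 0.63 = 0.2331
  Item 5: 0.43 * 0.57 = 0.2451
  Item 6: 0.48 * 0.52 = 0.2496
  Item 7: 0.49 * 0.51 = 0.2499
  Item 8: 0.46 * 0.54 = 0.2484
Sum(p_i * q_i) = 0.1771 + 0.2379 + 0.21 + 0.2331 + 0.2451 + 0.2496 + 0.2499 + 0.2484 = 1.8511
KR-20 = (k/(k-1)) * (1 - Sum(p_i*q_i) / Var_total)
= (8/7) * (1 - 1.8511/5.55)
= 1.1429 * 0.6665
KR-20 = 0.7617

0.7617


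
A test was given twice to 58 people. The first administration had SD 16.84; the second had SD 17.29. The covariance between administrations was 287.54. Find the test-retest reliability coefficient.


r = cov(X,Y) / (SD_X * SD_Y)
r = 287.54 / (16.84 * 17.29)
r = 287.54 / 291.1636
r = 0.9876

0.9876


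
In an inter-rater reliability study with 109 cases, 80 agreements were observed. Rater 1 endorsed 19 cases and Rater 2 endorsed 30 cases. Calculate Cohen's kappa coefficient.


P_o = 80/109 = 0.733945
P_e = (19*30 + 90*79) / 11881 = 0.64641
kappa = (P_o - P_e) / (1 - P_e)
kappa = (0.733945 - 0.64641) / (1 - 0.64641)
kappa = 0.2476

0.2476


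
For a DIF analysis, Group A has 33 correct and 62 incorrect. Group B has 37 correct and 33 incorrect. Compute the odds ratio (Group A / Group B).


Odds_A = 33/62 = 0.5323
Odds_B = 37/33 = 1.1212
OR = Odds_A / Odds_B = 0.5323 / 1.1212
Exactly, OR = (33 * 33) / (62 * 37) = 1089 / 2294
OR = 0.4747

0.4747


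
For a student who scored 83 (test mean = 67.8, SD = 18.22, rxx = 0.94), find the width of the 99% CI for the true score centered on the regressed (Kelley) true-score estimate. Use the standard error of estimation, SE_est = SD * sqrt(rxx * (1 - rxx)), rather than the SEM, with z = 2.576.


True score estimate = 0.94*83 + 0.06*67.8 = 82.088
SE_est = SD * sqrt(rxx * (1 - rxx)) = 18.22 * sqrt(0.94 * 0.06) = 18.22 * sqrt(0.0564) = 4.32701
CI = T_est +/- z * SE_est, so width = 2 * z * SE_est = 2 * 2.576 * 4.32701
Width = 22.2928

22.2928


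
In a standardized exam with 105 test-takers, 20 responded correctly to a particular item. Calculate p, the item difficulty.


Item difficulty p = number correct / total examinees
p = 20 / 105
p = 0.1905

0.1905


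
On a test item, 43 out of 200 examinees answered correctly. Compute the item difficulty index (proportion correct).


Item difficulty p = number correct / total examinees
p = 43 / 200
p = 0.215

0.215


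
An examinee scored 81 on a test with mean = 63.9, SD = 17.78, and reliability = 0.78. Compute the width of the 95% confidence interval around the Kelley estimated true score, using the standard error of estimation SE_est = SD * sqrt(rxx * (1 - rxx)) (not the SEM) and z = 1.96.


True score estimate = 0.78*81 + 0.22*63.9 = 77.238
SE_est = SD * sqrt(rxx * (1 - rxx)) = 17.78 * sqrt(0.78 * 0.22) = 17.78 * sqrt(0.1716) = 7.365299
CI = T_est +/- z * SE_est, so width = 2 * z * SE_est = 2 * 1.96 * 7.365299
Width = 28.872

28.872


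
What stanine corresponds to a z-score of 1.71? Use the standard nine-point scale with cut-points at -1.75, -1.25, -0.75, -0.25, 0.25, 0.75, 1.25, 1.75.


Stanine boundaries: [-1.75, -1.25, -0.75, -0.25, 0.25, 0.75, 1.25, 1.75]
z = 1.71
Check each boundary:
  z >= -1.75 -> could be stanine 2
  z >= -1.25 -> could be stanine 3
  z >= -0.75 -> could be stanine 4
  z >= -0.25 -> could be stanine 5
  z >= 0.25 -> could be stanine 6
  z >= 0.75 -> could be stanine 7
  z >= 1.25 -> could be stanine 8
  z < 1.75
Highest qualifying boundary gives stanine = 8

8


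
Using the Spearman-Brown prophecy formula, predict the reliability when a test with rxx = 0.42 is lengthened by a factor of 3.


r_new = (n * rxx) / (1 + (n-1) * rxx)
r_new = (3 * 0.42) / (1 + 2 * 0.42)
r_new = 1.26 / 1.84
r_new = 0.6848

0.6848


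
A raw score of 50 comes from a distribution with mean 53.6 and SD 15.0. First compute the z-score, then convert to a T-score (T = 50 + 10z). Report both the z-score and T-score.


z = (X - mean) / SD = (50 - 53.6) / 15.0
z = -3.6 / 15.0
z = -0.24
T-score = T = 50 + 10z
Carry z at full precision (z = -3.6 / 15.0) into the conversion:
T-score = 50 + 10 * (-3.6 / 15.0) = 50 + -36 / 15.0
T-score = 50 + -2.4
T-score = 47.6

47.6


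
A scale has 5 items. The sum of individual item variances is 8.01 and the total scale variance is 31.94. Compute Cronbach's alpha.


alpha = (k/(k-1)) * (1 - sum(si^2)/s_total^2)
= (5/4) * (1 - 8.01/31.94)
alpha = 0.9365

0.9365


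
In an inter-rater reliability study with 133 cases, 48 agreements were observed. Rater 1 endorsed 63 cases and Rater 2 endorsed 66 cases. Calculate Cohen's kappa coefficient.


P_o = 48/133 = 0.360902
P_e = (63*66 + 70*67) / 17689 = 0.500198
kappa = (P_o - P_e) / (1 - P_e)
kappa = (0.360902 - 0.500198) / (1 - 0.500198)
kappa = -0.2787

-0.2787


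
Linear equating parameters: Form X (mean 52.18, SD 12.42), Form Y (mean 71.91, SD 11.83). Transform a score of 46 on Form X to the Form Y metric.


slope = SD_Y / SD_X = 11.83 / 12.42 ~ 0.9525
intercept = mean_Y - slope * mean_X = 71.91 - (11.83 / 12.42) * 52.18 ~ 22.2088
Y = slope * X + intercept. To avoid rounding drift from the rounded slope/intercept, evaluate the equivalent form Y = mean_Y + SD_Y * (X - mean_X) / SD_X at full precision:
Y = 71.91 + 11.83 * (46 - 52.18) / 12.42
Y = 71.91 - 11.83 * 6.18 / 12.42
Y = 71.91 - 73.1094 / 12.42
Y = 71.91 - 5.8864
Y = 66.0236

66.0236


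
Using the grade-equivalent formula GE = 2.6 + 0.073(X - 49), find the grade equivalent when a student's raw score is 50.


raw - median = 50 - 49 = 1
slope * diff = 0.073 * 1 = 0.073
GE = 2.6 + 0.073
GE = 2.673

2.673


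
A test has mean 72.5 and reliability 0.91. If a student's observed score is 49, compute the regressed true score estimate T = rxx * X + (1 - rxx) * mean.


T_est = rxx * X + (1 - rxx) * mean
T_est = 0.91 * 49 + 0.09 * 72.5
T_est = 44.59 + 6.525
T_est = 51.115

51.115


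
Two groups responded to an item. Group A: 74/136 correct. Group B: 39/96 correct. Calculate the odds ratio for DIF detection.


Odds_A = 74/62 = 1.1935
Odds_B = 39/57 = 0.6842
OR = Odds_A / Odds_B = 1.1935 / 0.6842
Exactly, OR = (74 * 57) / (62 * 39) = 4218 / 2418
OR = 1.7444

1.7444


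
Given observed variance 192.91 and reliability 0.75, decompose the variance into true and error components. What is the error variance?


var_true = rxx * var_obs = 0.75 * 192.91 = 144.6825
var_error = var_obs - var_true
var_error = 192.91 - 144.6825
var_error = 48.2275

48.2275


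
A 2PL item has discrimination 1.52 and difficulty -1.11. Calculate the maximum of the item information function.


For 2PL, max info at theta = b = -1.11
I_max = a^2 / 4 = 1.52^2 / 4
= 2.3104 / 4
I_max = 0.5776

0.5776
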